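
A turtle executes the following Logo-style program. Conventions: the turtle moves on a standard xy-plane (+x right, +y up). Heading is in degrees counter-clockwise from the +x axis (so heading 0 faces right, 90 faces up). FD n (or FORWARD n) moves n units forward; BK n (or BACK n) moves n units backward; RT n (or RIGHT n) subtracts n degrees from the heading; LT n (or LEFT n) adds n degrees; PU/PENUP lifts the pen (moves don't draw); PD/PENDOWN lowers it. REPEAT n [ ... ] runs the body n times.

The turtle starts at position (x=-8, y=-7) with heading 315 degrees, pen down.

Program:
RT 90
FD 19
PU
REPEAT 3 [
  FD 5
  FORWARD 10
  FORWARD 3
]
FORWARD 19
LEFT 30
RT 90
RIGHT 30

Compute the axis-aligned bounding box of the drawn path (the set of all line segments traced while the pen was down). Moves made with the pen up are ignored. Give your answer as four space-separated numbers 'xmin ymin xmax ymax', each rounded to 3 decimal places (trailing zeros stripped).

Answer: -21.435 -20.435 -8 -7

Derivation:
Executing turtle program step by step:
Start: pos=(-8,-7), heading=315, pen down
RT 90: heading 315 -> 225
FD 19: (-8,-7) -> (-21.435,-20.435) [heading=225, draw]
PU: pen up
REPEAT 3 [
  -- iteration 1/3 --
  FD 5: (-21.435,-20.435) -> (-24.971,-23.971) [heading=225, move]
  FD 10: (-24.971,-23.971) -> (-32.042,-31.042) [heading=225, move]
  FD 3: (-32.042,-31.042) -> (-34.163,-33.163) [heading=225, move]
  -- iteration 2/3 --
  FD 5: (-34.163,-33.163) -> (-37.698,-36.698) [heading=225, move]
  FD 10: (-37.698,-36.698) -> (-44.77,-43.77) [heading=225, move]
  FD 3: (-44.77,-43.77) -> (-46.891,-45.891) [heading=225, move]
  -- iteration 3/3 --
  FD 5: (-46.891,-45.891) -> (-50.426,-49.426) [heading=225, move]
  FD 10: (-50.426,-49.426) -> (-57.497,-56.497) [heading=225, move]
  FD 3: (-57.497,-56.497) -> (-59.619,-58.619) [heading=225, move]
]
FD 19: (-59.619,-58.619) -> (-73.054,-72.054) [heading=225, move]
LT 30: heading 225 -> 255
RT 90: heading 255 -> 165
RT 30: heading 165 -> 135
Final: pos=(-73.054,-72.054), heading=135, 1 segment(s) drawn

Segment endpoints: x in {-21.435, -8}, y in {-20.435, -7}
xmin=-21.435, ymin=-20.435, xmax=-8, ymax=-7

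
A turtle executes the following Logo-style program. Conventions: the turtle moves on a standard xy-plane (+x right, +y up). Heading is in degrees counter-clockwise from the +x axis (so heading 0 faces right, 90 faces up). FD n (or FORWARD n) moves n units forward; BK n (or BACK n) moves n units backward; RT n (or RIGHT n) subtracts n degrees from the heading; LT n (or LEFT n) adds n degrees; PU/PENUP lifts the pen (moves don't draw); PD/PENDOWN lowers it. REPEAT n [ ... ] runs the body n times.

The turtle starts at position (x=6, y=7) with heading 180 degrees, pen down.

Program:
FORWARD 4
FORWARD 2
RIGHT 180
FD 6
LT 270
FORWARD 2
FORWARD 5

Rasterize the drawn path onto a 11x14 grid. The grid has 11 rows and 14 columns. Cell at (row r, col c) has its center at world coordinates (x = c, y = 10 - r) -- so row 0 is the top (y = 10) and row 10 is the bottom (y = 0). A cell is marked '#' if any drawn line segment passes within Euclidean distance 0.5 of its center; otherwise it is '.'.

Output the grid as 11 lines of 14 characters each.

Answer: ..............
..............
..............
#######.......
......#.......
......#.......
......#.......
......#.......
......#.......
......#.......
......#.......

Derivation:
Segment 0: (6,7) -> (2,7)
Segment 1: (2,7) -> (0,7)
Segment 2: (0,7) -> (6,7)
Segment 3: (6,7) -> (6,5)
Segment 4: (6,5) -> (6,0)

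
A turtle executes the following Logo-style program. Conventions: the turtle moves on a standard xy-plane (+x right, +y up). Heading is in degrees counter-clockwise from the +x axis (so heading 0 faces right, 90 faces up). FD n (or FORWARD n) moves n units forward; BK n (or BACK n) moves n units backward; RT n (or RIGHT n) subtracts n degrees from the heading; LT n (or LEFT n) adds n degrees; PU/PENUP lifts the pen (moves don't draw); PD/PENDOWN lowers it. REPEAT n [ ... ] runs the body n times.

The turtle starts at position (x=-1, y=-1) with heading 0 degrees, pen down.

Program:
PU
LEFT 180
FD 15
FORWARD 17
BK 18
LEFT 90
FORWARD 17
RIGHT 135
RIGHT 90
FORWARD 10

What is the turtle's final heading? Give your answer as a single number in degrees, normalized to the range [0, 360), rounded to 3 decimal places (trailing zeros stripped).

Executing turtle program step by step:
Start: pos=(-1,-1), heading=0, pen down
PU: pen up
LT 180: heading 0 -> 180
FD 15: (-1,-1) -> (-16,-1) [heading=180, move]
FD 17: (-16,-1) -> (-33,-1) [heading=180, move]
BK 18: (-33,-1) -> (-15,-1) [heading=180, move]
LT 90: heading 180 -> 270
FD 17: (-15,-1) -> (-15,-18) [heading=270, move]
RT 135: heading 270 -> 135
RT 90: heading 135 -> 45
FD 10: (-15,-18) -> (-7.929,-10.929) [heading=45, move]
Final: pos=(-7.929,-10.929), heading=45, 0 segment(s) drawn

Answer: 45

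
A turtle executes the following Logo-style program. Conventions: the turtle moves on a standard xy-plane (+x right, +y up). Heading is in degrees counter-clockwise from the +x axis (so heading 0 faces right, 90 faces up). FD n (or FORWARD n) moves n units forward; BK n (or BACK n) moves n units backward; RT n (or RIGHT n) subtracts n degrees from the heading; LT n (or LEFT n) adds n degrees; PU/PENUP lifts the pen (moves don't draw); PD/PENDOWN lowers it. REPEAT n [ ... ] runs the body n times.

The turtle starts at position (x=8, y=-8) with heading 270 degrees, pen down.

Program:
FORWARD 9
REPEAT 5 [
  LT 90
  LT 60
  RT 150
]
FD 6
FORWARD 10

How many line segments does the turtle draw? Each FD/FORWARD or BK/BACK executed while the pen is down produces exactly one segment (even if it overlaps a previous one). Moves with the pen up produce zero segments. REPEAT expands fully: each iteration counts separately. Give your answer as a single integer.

Executing turtle program step by step:
Start: pos=(8,-8), heading=270, pen down
FD 9: (8,-8) -> (8,-17) [heading=270, draw]
REPEAT 5 [
  -- iteration 1/5 --
  LT 90: heading 270 -> 0
  LT 60: heading 0 -> 60
  RT 150: heading 60 -> 270
  -- iteration 2/5 --
  LT 90: heading 270 -> 0
  LT 60: heading 0 -> 60
  RT 150: heading 60 -> 270
  -- iteration 3/5 --
  LT 90: heading 270 -> 0
  LT 60: heading 0 -> 60
  RT 150: heading 60 -> 270
  -- iteration 4/5 --
  LT 90: heading 270 -> 0
  LT 60: heading 0 -> 60
  RT 150: heading 60 -> 270
  -- iteration 5/5 --
  LT 90: heading 270 -> 0
  LT 60: heading 0 -> 60
  RT 150: heading 60 -> 270
]
FD 6: (8,-17) -> (8,-23) [heading=270, draw]
FD 10: (8,-23) -> (8,-33) [heading=270, draw]
Final: pos=(8,-33), heading=270, 3 segment(s) drawn
Segments drawn: 3

Answer: 3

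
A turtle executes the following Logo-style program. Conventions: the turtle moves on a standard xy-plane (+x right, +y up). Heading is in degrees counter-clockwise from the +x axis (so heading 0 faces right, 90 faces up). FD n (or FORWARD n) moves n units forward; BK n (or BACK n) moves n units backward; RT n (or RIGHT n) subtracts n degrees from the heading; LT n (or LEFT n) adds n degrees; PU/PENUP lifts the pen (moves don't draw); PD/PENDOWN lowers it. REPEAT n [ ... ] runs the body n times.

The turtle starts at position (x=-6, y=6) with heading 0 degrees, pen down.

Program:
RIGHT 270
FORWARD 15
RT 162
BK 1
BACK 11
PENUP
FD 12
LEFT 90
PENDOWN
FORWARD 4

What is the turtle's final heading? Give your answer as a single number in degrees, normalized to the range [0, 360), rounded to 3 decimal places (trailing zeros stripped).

Executing turtle program step by step:
Start: pos=(-6,6), heading=0, pen down
RT 270: heading 0 -> 90
FD 15: (-6,6) -> (-6,21) [heading=90, draw]
RT 162: heading 90 -> 288
BK 1: (-6,21) -> (-6.309,21.951) [heading=288, draw]
BK 11: (-6.309,21.951) -> (-9.708,32.413) [heading=288, draw]
PU: pen up
FD 12: (-9.708,32.413) -> (-6,21) [heading=288, move]
LT 90: heading 288 -> 18
PD: pen down
FD 4: (-6,21) -> (-2.196,22.236) [heading=18, draw]
Final: pos=(-2.196,22.236), heading=18, 4 segment(s) drawn

Answer: 18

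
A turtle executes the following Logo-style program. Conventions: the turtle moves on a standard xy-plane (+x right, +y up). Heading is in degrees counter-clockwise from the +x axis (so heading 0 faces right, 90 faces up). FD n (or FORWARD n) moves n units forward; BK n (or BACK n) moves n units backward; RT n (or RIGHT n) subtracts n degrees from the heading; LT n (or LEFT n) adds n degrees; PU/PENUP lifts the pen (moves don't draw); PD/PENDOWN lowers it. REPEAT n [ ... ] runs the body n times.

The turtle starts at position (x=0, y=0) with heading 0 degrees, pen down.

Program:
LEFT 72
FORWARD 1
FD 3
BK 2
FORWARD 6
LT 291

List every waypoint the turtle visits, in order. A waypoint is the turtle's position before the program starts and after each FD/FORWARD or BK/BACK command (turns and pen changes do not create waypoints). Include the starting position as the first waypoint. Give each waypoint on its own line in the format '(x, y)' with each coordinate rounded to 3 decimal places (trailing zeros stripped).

Executing turtle program step by step:
Start: pos=(0,0), heading=0, pen down
LT 72: heading 0 -> 72
FD 1: (0,0) -> (0.309,0.951) [heading=72, draw]
FD 3: (0.309,0.951) -> (1.236,3.804) [heading=72, draw]
BK 2: (1.236,3.804) -> (0.618,1.902) [heading=72, draw]
FD 6: (0.618,1.902) -> (2.472,7.608) [heading=72, draw]
LT 291: heading 72 -> 3
Final: pos=(2.472,7.608), heading=3, 4 segment(s) drawn
Waypoints (5 total):
(0, 0)
(0.309, 0.951)
(1.236, 3.804)
(0.618, 1.902)
(2.472, 7.608)

Answer: (0, 0)
(0.309, 0.951)
(1.236, 3.804)
(0.618, 1.902)
(2.472, 7.608)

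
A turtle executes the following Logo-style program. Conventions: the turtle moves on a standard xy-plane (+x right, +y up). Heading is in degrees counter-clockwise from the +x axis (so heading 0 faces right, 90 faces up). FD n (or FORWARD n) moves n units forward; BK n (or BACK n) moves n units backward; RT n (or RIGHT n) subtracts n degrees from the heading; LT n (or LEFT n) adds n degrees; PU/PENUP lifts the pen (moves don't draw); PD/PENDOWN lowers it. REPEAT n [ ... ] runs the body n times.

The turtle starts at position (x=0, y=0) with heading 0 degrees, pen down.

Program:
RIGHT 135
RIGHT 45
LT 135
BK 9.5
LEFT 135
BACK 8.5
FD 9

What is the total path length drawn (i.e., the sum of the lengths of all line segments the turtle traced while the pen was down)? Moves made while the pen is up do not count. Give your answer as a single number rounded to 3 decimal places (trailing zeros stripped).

Answer: 27

Derivation:
Executing turtle program step by step:
Start: pos=(0,0), heading=0, pen down
RT 135: heading 0 -> 225
RT 45: heading 225 -> 180
LT 135: heading 180 -> 315
BK 9.5: (0,0) -> (-6.718,6.718) [heading=315, draw]
LT 135: heading 315 -> 90
BK 8.5: (-6.718,6.718) -> (-6.718,-1.782) [heading=90, draw]
FD 9: (-6.718,-1.782) -> (-6.718,7.218) [heading=90, draw]
Final: pos=(-6.718,7.218), heading=90, 3 segment(s) drawn

Segment lengths:
  seg 1: (0,0) -> (-6.718,6.718), length = 9.5
  seg 2: (-6.718,6.718) -> (-6.718,-1.782), length = 8.5
  seg 3: (-6.718,-1.782) -> (-6.718,7.218), length = 9
Total = 27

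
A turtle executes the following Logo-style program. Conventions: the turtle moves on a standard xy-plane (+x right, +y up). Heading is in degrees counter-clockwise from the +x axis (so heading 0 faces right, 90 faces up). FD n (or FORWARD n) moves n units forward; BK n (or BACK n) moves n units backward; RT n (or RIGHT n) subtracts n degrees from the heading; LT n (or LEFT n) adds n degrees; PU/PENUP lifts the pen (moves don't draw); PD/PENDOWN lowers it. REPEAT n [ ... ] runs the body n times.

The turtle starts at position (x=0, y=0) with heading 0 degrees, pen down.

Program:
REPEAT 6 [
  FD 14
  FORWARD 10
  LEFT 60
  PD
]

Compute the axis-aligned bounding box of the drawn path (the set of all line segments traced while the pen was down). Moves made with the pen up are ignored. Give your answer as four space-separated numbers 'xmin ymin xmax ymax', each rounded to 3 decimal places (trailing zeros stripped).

Executing turtle program step by step:
Start: pos=(0,0), heading=0, pen down
REPEAT 6 [
  -- iteration 1/6 --
  FD 14: (0,0) -> (14,0) [heading=0, draw]
  FD 10: (14,0) -> (24,0) [heading=0, draw]
  LT 60: heading 0 -> 60
  PD: pen down
  -- iteration 2/6 --
  FD 14: (24,0) -> (31,12.124) [heading=60, draw]
  FD 10: (31,12.124) -> (36,20.785) [heading=60, draw]
  LT 60: heading 60 -> 120
  PD: pen down
  -- iteration 3/6 --
  FD 14: (36,20.785) -> (29,32.909) [heading=120, draw]
  FD 10: (29,32.909) -> (24,41.569) [heading=120, draw]
  LT 60: heading 120 -> 180
  PD: pen down
  -- iteration 4/6 --
  FD 14: (24,41.569) -> (10,41.569) [heading=180, draw]
  FD 10: (10,41.569) -> (0,41.569) [heading=180, draw]
  LT 60: heading 180 -> 240
  PD: pen down
  -- iteration 5/6 --
  FD 14: (0,41.569) -> (-7,29.445) [heading=240, draw]
  FD 10: (-7,29.445) -> (-12,20.785) [heading=240, draw]
  LT 60: heading 240 -> 300
  PD: pen down
  -- iteration 6/6 --
  FD 14: (-12,20.785) -> (-5,8.66) [heading=300, draw]
  FD 10: (-5,8.66) -> (0,0) [heading=300, draw]
  LT 60: heading 300 -> 0
  PD: pen down
]
Final: pos=(0,0), heading=0, 12 segment(s) drawn

Segment endpoints: x in {-12, -7, -5, 0, 0, 0, 10, 14, 24, 24, 29, 31, 36}, y in {0, 0, 8.66, 12.124, 20.785, 20.785, 29.445, 32.909, 41.569}
xmin=-12, ymin=0, xmax=36, ymax=41.569

Answer: -12 0 36 41.569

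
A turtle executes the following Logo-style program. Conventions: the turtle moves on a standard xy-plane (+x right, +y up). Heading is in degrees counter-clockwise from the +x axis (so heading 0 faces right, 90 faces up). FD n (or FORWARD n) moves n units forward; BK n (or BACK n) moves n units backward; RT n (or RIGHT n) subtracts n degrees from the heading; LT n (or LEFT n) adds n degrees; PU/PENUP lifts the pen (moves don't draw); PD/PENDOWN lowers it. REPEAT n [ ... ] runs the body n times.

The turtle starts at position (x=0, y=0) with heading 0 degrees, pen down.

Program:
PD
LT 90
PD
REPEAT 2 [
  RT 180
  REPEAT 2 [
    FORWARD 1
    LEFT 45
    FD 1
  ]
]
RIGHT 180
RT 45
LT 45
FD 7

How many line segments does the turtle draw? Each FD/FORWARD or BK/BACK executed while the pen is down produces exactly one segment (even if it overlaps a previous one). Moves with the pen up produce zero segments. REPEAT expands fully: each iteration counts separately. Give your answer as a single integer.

Answer: 9

Derivation:
Executing turtle program step by step:
Start: pos=(0,0), heading=0, pen down
PD: pen down
LT 90: heading 0 -> 90
PD: pen down
REPEAT 2 [
  -- iteration 1/2 --
  RT 180: heading 90 -> 270
  REPEAT 2 [
    -- iteration 1/2 --
    FD 1: (0,0) -> (0,-1) [heading=270, draw]
    LT 45: heading 270 -> 315
    FD 1: (0,-1) -> (0.707,-1.707) [heading=315, draw]
    -- iteration 2/2 --
    FD 1: (0.707,-1.707) -> (1.414,-2.414) [heading=315, draw]
    LT 45: heading 315 -> 0
    FD 1: (1.414,-2.414) -> (2.414,-2.414) [heading=0, draw]
  ]
  -- iteration 2/2 --
  RT 180: heading 0 -> 180
  REPEAT 2 [
    -- iteration 1/2 --
    FD 1: (2.414,-2.414) -> (1.414,-2.414) [heading=180, draw]
    LT 45: heading 180 -> 225
    FD 1: (1.414,-2.414) -> (0.707,-3.121) [heading=225, draw]
    -- iteration 2/2 --
    FD 1: (0.707,-3.121) -> (0,-3.828) [heading=225, draw]
    LT 45: heading 225 -> 270
    FD 1: (0,-3.828) -> (0,-4.828) [heading=270, draw]
  ]
]
RT 180: heading 270 -> 90
RT 45: heading 90 -> 45
LT 45: heading 45 -> 90
FD 7: (0,-4.828) -> (0,2.172) [heading=90, draw]
Final: pos=(0,2.172), heading=90, 9 segment(s) drawn
Segments drawn: 9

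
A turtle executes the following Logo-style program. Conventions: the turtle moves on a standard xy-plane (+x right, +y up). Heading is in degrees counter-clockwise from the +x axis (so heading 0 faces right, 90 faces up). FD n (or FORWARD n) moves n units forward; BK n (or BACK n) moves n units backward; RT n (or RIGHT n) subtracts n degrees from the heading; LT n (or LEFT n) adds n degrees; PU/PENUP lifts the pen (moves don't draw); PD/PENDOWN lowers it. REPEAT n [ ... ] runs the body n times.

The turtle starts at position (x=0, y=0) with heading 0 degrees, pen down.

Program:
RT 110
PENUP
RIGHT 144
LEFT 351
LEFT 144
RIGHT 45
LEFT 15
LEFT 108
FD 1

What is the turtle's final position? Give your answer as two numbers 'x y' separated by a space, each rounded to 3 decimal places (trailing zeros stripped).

Executing turtle program step by step:
Start: pos=(0,0), heading=0, pen down
RT 110: heading 0 -> 250
PU: pen up
RT 144: heading 250 -> 106
LT 351: heading 106 -> 97
LT 144: heading 97 -> 241
RT 45: heading 241 -> 196
LT 15: heading 196 -> 211
LT 108: heading 211 -> 319
FD 1: (0,0) -> (0.755,-0.656) [heading=319, move]
Final: pos=(0.755,-0.656), heading=319, 0 segment(s) drawn

Answer: 0.755 -0.656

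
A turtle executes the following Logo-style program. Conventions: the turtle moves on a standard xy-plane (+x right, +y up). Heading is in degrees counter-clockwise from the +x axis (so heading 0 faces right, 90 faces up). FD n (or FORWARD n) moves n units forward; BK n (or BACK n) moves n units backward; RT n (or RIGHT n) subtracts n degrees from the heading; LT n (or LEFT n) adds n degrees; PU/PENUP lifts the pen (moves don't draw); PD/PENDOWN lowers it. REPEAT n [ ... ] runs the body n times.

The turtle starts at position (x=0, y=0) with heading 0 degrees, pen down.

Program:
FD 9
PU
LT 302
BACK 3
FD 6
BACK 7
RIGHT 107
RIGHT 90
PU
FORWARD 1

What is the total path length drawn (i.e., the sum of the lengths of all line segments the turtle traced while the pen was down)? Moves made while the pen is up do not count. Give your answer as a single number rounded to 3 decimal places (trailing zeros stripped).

Executing turtle program step by step:
Start: pos=(0,0), heading=0, pen down
FD 9: (0,0) -> (9,0) [heading=0, draw]
PU: pen up
LT 302: heading 0 -> 302
BK 3: (9,0) -> (7.41,2.544) [heading=302, move]
FD 6: (7.41,2.544) -> (10.59,-2.544) [heading=302, move]
BK 7: (10.59,-2.544) -> (6.88,3.392) [heading=302, move]
RT 107: heading 302 -> 195
RT 90: heading 195 -> 105
PU: pen up
FD 1: (6.88,3.392) -> (6.622,4.358) [heading=105, move]
Final: pos=(6.622,4.358), heading=105, 1 segment(s) drawn

Segment lengths:
  seg 1: (0,0) -> (9,0), length = 9
Total = 9

Answer: 9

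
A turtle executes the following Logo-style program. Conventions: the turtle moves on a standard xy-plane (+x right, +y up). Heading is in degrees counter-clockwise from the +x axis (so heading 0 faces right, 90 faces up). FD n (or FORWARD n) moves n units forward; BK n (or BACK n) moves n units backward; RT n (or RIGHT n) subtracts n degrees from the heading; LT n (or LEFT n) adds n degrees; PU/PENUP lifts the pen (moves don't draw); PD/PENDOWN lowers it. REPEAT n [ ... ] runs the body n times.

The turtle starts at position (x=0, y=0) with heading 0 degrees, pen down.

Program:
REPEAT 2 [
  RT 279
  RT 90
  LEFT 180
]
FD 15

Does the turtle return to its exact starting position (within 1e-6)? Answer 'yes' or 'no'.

Answer: no

Derivation:
Executing turtle program step by step:
Start: pos=(0,0), heading=0, pen down
REPEAT 2 [
  -- iteration 1/2 --
  RT 279: heading 0 -> 81
  RT 90: heading 81 -> 351
  LT 180: heading 351 -> 171
  -- iteration 2/2 --
  RT 279: heading 171 -> 252
  RT 90: heading 252 -> 162
  LT 180: heading 162 -> 342
]
FD 15: (0,0) -> (14.266,-4.635) [heading=342, draw]
Final: pos=(14.266,-4.635), heading=342, 1 segment(s) drawn

Start position: (0, 0)
Final position: (14.266, -4.635)
Distance = 15; >= 1e-6 -> NOT closed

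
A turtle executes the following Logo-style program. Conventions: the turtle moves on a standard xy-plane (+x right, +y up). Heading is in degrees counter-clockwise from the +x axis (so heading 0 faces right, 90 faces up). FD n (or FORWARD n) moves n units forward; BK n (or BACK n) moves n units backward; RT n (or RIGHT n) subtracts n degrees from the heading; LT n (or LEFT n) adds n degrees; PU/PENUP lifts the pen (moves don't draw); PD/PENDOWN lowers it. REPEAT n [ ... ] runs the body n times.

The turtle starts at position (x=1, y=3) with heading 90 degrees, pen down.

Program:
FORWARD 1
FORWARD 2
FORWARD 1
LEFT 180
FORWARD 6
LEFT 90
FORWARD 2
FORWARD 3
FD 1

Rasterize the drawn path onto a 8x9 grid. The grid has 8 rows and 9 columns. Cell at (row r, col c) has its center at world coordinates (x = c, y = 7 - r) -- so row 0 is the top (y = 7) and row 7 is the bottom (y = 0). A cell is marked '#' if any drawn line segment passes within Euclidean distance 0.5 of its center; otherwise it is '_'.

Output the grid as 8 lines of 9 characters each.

Segment 0: (1,3) -> (1,4)
Segment 1: (1,4) -> (1,6)
Segment 2: (1,6) -> (1,7)
Segment 3: (1,7) -> (1,1)
Segment 4: (1,1) -> (3,1)
Segment 5: (3,1) -> (6,1)
Segment 6: (6,1) -> (7,1)

Answer: _#_______
_#_______
_#_______
_#_______
_#_______
_#_______
_#######_
_________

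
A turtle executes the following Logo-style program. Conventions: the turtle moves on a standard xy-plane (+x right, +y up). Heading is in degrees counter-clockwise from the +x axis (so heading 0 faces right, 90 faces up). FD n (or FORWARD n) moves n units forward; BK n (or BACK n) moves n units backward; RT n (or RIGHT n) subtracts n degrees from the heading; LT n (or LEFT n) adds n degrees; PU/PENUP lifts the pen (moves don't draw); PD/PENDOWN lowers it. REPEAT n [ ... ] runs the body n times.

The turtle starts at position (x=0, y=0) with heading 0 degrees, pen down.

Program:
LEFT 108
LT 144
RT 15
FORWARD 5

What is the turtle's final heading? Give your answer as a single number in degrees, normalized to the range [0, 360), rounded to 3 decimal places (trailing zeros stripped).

Answer: 237

Derivation:
Executing turtle program step by step:
Start: pos=(0,0), heading=0, pen down
LT 108: heading 0 -> 108
LT 144: heading 108 -> 252
RT 15: heading 252 -> 237
FD 5: (0,0) -> (-2.723,-4.193) [heading=237, draw]
Final: pos=(-2.723,-4.193), heading=237, 1 segment(s) drawn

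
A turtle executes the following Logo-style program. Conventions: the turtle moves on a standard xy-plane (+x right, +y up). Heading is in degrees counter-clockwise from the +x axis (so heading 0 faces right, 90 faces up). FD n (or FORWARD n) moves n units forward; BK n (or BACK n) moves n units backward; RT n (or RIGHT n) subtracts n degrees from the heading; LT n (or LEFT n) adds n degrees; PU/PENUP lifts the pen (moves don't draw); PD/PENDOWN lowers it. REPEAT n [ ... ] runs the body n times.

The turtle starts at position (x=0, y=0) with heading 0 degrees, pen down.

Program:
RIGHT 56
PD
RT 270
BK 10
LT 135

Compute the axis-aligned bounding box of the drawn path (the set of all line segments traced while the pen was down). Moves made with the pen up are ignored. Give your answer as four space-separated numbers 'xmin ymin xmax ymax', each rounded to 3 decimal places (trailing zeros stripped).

Executing turtle program step by step:
Start: pos=(0,0), heading=0, pen down
RT 56: heading 0 -> 304
PD: pen down
RT 270: heading 304 -> 34
BK 10: (0,0) -> (-8.29,-5.592) [heading=34, draw]
LT 135: heading 34 -> 169
Final: pos=(-8.29,-5.592), heading=169, 1 segment(s) drawn

Segment endpoints: x in {-8.29, 0}, y in {-5.592, 0}
xmin=-8.29, ymin=-5.592, xmax=0, ymax=0

Answer: -8.29 -5.592 0 0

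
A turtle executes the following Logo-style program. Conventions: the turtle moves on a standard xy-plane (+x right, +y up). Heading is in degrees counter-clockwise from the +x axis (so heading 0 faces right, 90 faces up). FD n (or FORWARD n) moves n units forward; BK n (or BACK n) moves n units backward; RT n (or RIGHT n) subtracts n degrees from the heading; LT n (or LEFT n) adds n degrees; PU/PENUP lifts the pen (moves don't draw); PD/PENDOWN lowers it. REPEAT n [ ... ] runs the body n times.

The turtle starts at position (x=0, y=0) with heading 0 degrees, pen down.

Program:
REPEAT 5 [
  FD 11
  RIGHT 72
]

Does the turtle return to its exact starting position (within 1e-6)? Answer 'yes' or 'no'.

Answer: yes

Derivation:
Executing turtle program step by step:
Start: pos=(0,0), heading=0, pen down
REPEAT 5 [
  -- iteration 1/5 --
  FD 11: (0,0) -> (11,0) [heading=0, draw]
  RT 72: heading 0 -> 288
  -- iteration 2/5 --
  FD 11: (11,0) -> (14.399,-10.462) [heading=288, draw]
  RT 72: heading 288 -> 216
  -- iteration 3/5 --
  FD 11: (14.399,-10.462) -> (5.5,-16.927) [heading=216, draw]
  RT 72: heading 216 -> 144
  -- iteration 4/5 --
  FD 11: (5.5,-16.927) -> (-3.399,-10.462) [heading=144, draw]
  RT 72: heading 144 -> 72
  -- iteration 5/5 --
  FD 11: (-3.399,-10.462) -> (0,0) [heading=72, draw]
  RT 72: heading 72 -> 0
]
Final: pos=(0,0), heading=0, 5 segment(s) drawn

Start position: (0, 0)
Final position: (0, 0)
Distance = 0; < 1e-6 -> CLOSED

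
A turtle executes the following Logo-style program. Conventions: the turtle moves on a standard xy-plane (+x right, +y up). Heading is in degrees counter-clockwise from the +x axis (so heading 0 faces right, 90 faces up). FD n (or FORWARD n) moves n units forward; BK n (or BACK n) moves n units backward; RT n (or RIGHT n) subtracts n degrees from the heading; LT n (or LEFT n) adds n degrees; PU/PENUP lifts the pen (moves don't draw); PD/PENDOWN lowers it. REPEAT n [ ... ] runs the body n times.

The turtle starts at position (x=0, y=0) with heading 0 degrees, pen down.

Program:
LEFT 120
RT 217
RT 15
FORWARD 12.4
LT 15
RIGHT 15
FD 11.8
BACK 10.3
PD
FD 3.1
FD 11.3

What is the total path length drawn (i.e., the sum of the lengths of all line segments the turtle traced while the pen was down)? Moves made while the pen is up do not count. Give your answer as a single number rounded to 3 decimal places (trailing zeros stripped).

Executing turtle program step by step:
Start: pos=(0,0), heading=0, pen down
LT 120: heading 0 -> 120
RT 217: heading 120 -> 263
RT 15: heading 263 -> 248
FD 12.4: (0,0) -> (-4.645,-11.497) [heading=248, draw]
LT 15: heading 248 -> 263
RT 15: heading 263 -> 248
FD 11.8: (-4.645,-11.497) -> (-9.065,-22.438) [heading=248, draw]
BK 10.3: (-9.065,-22.438) -> (-5.207,-12.888) [heading=248, draw]
PD: pen down
FD 3.1: (-5.207,-12.888) -> (-6.368,-15.762) [heading=248, draw]
FD 11.3: (-6.368,-15.762) -> (-10.601,-26.239) [heading=248, draw]
Final: pos=(-10.601,-26.239), heading=248, 5 segment(s) drawn

Segment lengths:
  seg 1: (0,0) -> (-4.645,-11.497), length = 12.4
  seg 2: (-4.645,-11.497) -> (-9.065,-22.438), length = 11.8
  seg 3: (-9.065,-22.438) -> (-5.207,-12.888), length = 10.3
  seg 4: (-5.207,-12.888) -> (-6.368,-15.762), length = 3.1
  seg 5: (-6.368,-15.762) -> (-10.601,-26.239), length = 11.3
Total = 48.9

Answer: 48.9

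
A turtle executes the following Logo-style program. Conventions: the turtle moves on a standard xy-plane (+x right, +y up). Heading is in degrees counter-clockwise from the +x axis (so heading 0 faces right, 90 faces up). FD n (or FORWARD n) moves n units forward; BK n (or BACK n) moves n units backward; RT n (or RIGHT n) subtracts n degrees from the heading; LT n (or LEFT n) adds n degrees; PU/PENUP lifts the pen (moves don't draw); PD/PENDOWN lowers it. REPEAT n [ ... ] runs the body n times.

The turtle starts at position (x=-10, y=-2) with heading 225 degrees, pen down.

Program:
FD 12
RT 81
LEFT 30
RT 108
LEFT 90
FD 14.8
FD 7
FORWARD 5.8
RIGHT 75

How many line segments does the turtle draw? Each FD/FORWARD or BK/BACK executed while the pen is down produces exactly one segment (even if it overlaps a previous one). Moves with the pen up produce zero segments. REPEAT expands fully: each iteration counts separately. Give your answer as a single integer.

Executing turtle program step by step:
Start: pos=(-10,-2), heading=225, pen down
FD 12: (-10,-2) -> (-18.485,-10.485) [heading=225, draw]
RT 81: heading 225 -> 144
LT 30: heading 144 -> 174
RT 108: heading 174 -> 66
LT 90: heading 66 -> 156
FD 14.8: (-18.485,-10.485) -> (-32.006,-4.466) [heading=156, draw]
FD 7: (-32.006,-4.466) -> (-38.401,-1.618) [heading=156, draw]
FD 5.8: (-38.401,-1.618) -> (-43.699,0.741) [heading=156, draw]
RT 75: heading 156 -> 81
Final: pos=(-43.699,0.741), heading=81, 4 segment(s) drawn
Segments drawn: 4

Answer: 4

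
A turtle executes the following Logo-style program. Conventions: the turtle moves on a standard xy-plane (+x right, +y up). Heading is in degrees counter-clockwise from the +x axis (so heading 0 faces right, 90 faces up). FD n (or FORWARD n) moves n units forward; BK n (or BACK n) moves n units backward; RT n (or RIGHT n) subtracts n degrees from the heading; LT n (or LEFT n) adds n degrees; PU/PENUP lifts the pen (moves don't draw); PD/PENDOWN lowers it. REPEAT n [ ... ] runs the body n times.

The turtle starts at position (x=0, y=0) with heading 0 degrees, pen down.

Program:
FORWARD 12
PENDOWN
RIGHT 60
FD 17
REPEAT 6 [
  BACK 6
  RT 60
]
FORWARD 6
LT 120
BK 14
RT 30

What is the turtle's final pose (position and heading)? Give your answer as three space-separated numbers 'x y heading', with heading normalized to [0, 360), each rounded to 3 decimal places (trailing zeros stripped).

Answer: 16.5 -32.043 30

Derivation:
Executing turtle program step by step:
Start: pos=(0,0), heading=0, pen down
FD 12: (0,0) -> (12,0) [heading=0, draw]
PD: pen down
RT 60: heading 0 -> 300
FD 17: (12,0) -> (20.5,-14.722) [heading=300, draw]
REPEAT 6 [
  -- iteration 1/6 --
  BK 6: (20.5,-14.722) -> (17.5,-9.526) [heading=300, draw]
  RT 60: heading 300 -> 240
  -- iteration 2/6 --
  BK 6: (17.5,-9.526) -> (20.5,-4.33) [heading=240, draw]
  RT 60: heading 240 -> 180
  -- iteration 3/6 --
  BK 6: (20.5,-4.33) -> (26.5,-4.33) [heading=180, draw]
  RT 60: heading 180 -> 120
  -- iteration 4/6 --
  BK 6: (26.5,-4.33) -> (29.5,-9.526) [heading=120, draw]
  RT 60: heading 120 -> 60
  -- iteration 5/6 --
  BK 6: (29.5,-9.526) -> (26.5,-14.722) [heading=60, draw]
  RT 60: heading 60 -> 0
  -- iteration 6/6 --
  BK 6: (26.5,-14.722) -> (20.5,-14.722) [heading=0, draw]
  RT 60: heading 0 -> 300
]
FD 6: (20.5,-14.722) -> (23.5,-19.919) [heading=300, draw]
LT 120: heading 300 -> 60
BK 14: (23.5,-19.919) -> (16.5,-32.043) [heading=60, draw]
RT 30: heading 60 -> 30
Final: pos=(16.5,-32.043), heading=30, 10 segment(s) drawn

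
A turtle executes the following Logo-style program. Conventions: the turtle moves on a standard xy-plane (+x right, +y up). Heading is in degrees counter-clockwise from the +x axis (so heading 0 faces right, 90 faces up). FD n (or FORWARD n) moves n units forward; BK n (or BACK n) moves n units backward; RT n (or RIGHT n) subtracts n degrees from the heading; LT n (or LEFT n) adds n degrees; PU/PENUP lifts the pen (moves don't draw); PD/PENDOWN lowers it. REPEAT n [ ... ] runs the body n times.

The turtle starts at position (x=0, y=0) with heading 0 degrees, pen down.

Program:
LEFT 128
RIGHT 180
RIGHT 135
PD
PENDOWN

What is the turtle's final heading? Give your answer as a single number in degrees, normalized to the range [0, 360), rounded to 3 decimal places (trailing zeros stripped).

Executing turtle program step by step:
Start: pos=(0,0), heading=0, pen down
LT 128: heading 0 -> 128
RT 180: heading 128 -> 308
RT 135: heading 308 -> 173
PD: pen down
PD: pen down
Final: pos=(0,0), heading=173, 0 segment(s) drawn

Answer: 173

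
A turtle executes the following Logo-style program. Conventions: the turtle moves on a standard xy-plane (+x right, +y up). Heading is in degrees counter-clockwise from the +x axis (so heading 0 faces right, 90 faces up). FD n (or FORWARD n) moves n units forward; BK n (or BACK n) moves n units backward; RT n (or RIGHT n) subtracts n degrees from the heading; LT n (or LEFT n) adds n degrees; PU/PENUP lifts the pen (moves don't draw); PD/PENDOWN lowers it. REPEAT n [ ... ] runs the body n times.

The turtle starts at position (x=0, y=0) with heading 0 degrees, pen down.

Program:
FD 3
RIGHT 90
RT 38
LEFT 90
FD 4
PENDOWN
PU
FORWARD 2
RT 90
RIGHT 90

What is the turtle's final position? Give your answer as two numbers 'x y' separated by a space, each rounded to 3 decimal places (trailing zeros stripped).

Answer: 7.728 -3.694

Derivation:
Executing turtle program step by step:
Start: pos=(0,0), heading=0, pen down
FD 3: (0,0) -> (3,0) [heading=0, draw]
RT 90: heading 0 -> 270
RT 38: heading 270 -> 232
LT 90: heading 232 -> 322
FD 4: (3,0) -> (6.152,-2.463) [heading=322, draw]
PD: pen down
PU: pen up
FD 2: (6.152,-2.463) -> (7.728,-3.694) [heading=322, move]
RT 90: heading 322 -> 232
RT 90: heading 232 -> 142
Final: pos=(7.728,-3.694), heading=142, 2 segment(s) drawn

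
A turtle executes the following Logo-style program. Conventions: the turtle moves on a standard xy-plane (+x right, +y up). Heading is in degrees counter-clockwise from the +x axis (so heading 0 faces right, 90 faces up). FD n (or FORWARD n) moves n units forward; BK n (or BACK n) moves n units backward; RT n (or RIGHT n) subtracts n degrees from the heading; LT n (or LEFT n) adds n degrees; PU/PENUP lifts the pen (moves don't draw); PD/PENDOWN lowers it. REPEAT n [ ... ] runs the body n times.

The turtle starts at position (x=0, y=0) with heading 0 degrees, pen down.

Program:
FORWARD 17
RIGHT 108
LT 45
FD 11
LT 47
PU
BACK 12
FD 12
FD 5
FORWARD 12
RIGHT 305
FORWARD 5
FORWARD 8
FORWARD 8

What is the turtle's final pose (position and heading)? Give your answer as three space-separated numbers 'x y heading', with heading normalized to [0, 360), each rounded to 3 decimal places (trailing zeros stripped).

Answer: 54.655 -1.271 39

Derivation:
Executing turtle program step by step:
Start: pos=(0,0), heading=0, pen down
FD 17: (0,0) -> (17,0) [heading=0, draw]
RT 108: heading 0 -> 252
LT 45: heading 252 -> 297
FD 11: (17,0) -> (21.994,-9.801) [heading=297, draw]
LT 47: heading 297 -> 344
PU: pen up
BK 12: (21.994,-9.801) -> (10.459,-6.493) [heading=344, move]
FD 12: (10.459,-6.493) -> (21.994,-9.801) [heading=344, move]
FD 5: (21.994,-9.801) -> (26.8,-11.179) [heading=344, move]
FD 12: (26.8,-11.179) -> (38.335,-14.487) [heading=344, move]
RT 305: heading 344 -> 39
FD 5: (38.335,-14.487) -> (42.221,-11.34) [heading=39, move]
FD 8: (42.221,-11.34) -> (48.438,-6.306) [heading=39, move]
FD 8: (48.438,-6.306) -> (54.655,-1.271) [heading=39, move]
Final: pos=(54.655,-1.271), heading=39, 2 segment(s) drawn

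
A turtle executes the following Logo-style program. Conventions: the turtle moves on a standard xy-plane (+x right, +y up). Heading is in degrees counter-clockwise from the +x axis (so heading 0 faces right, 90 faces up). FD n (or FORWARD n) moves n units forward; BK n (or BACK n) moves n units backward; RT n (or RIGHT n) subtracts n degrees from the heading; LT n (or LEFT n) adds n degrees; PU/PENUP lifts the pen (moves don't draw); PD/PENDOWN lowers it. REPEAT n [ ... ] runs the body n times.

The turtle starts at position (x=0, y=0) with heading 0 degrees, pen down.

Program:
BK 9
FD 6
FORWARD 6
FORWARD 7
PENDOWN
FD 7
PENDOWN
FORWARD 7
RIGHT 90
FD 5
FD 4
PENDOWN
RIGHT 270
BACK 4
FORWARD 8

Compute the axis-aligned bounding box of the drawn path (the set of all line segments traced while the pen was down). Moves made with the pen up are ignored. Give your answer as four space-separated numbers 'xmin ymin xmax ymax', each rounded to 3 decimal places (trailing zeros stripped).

Executing turtle program step by step:
Start: pos=(0,0), heading=0, pen down
BK 9: (0,0) -> (-9,0) [heading=0, draw]
FD 6: (-9,0) -> (-3,0) [heading=0, draw]
FD 6: (-3,0) -> (3,0) [heading=0, draw]
FD 7: (3,0) -> (10,0) [heading=0, draw]
PD: pen down
FD 7: (10,0) -> (17,0) [heading=0, draw]
PD: pen down
FD 7: (17,0) -> (24,0) [heading=0, draw]
RT 90: heading 0 -> 270
FD 5: (24,0) -> (24,-5) [heading=270, draw]
FD 4: (24,-5) -> (24,-9) [heading=270, draw]
PD: pen down
RT 270: heading 270 -> 0
BK 4: (24,-9) -> (20,-9) [heading=0, draw]
FD 8: (20,-9) -> (28,-9) [heading=0, draw]
Final: pos=(28,-9), heading=0, 10 segment(s) drawn

Segment endpoints: x in {-9, -3, 0, 3, 10, 17, 20, 24, 28}, y in {-9, -9, -5, 0}
xmin=-9, ymin=-9, xmax=28, ymax=0

Answer: -9 -9 28 0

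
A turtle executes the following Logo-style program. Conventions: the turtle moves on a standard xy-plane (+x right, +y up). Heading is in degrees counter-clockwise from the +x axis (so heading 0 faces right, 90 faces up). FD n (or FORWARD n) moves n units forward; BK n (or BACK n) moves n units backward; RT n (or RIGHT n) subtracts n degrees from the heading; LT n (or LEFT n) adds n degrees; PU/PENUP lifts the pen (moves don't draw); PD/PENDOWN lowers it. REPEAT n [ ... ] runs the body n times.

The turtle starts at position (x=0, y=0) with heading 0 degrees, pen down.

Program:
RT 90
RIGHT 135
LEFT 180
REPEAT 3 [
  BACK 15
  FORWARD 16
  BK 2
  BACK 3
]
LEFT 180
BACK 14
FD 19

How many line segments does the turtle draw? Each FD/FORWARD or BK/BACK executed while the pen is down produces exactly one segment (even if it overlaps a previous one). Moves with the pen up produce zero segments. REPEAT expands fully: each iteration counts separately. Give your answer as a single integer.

Answer: 14

Derivation:
Executing turtle program step by step:
Start: pos=(0,0), heading=0, pen down
RT 90: heading 0 -> 270
RT 135: heading 270 -> 135
LT 180: heading 135 -> 315
REPEAT 3 [
  -- iteration 1/3 --
  BK 15: (0,0) -> (-10.607,10.607) [heading=315, draw]
  FD 16: (-10.607,10.607) -> (0.707,-0.707) [heading=315, draw]
  BK 2: (0.707,-0.707) -> (-0.707,0.707) [heading=315, draw]
  BK 3: (-0.707,0.707) -> (-2.828,2.828) [heading=315, draw]
  -- iteration 2/3 --
  BK 15: (-2.828,2.828) -> (-13.435,13.435) [heading=315, draw]
  FD 16: (-13.435,13.435) -> (-2.121,2.121) [heading=315, draw]
  BK 2: (-2.121,2.121) -> (-3.536,3.536) [heading=315, draw]
  BK 3: (-3.536,3.536) -> (-5.657,5.657) [heading=315, draw]
  -- iteration 3/3 --
  BK 15: (-5.657,5.657) -> (-16.263,16.263) [heading=315, draw]
  FD 16: (-16.263,16.263) -> (-4.95,4.95) [heading=315, draw]
  BK 2: (-4.95,4.95) -> (-6.364,6.364) [heading=315, draw]
  BK 3: (-6.364,6.364) -> (-8.485,8.485) [heading=315, draw]
]
LT 180: heading 315 -> 135
BK 14: (-8.485,8.485) -> (1.414,-1.414) [heading=135, draw]
FD 19: (1.414,-1.414) -> (-12.021,12.021) [heading=135, draw]
Final: pos=(-12.021,12.021), heading=135, 14 segment(s) drawn
Segments drawn: 14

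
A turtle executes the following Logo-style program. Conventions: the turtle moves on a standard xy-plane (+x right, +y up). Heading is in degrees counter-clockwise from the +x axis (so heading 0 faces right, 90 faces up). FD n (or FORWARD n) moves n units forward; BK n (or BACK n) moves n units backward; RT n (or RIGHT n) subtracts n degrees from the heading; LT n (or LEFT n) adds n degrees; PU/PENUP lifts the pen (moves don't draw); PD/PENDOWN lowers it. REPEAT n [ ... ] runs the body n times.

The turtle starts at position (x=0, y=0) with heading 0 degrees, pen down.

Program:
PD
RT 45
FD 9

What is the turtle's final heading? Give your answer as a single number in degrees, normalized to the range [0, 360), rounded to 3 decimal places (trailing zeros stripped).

Answer: 315

Derivation:
Executing turtle program step by step:
Start: pos=(0,0), heading=0, pen down
PD: pen down
RT 45: heading 0 -> 315
FD 9: (0,0) -> (6.364,-6.364) [heading=315, draw]
Final: pos=(6.364,-6.364), heading=315, 1 segment(s) drawn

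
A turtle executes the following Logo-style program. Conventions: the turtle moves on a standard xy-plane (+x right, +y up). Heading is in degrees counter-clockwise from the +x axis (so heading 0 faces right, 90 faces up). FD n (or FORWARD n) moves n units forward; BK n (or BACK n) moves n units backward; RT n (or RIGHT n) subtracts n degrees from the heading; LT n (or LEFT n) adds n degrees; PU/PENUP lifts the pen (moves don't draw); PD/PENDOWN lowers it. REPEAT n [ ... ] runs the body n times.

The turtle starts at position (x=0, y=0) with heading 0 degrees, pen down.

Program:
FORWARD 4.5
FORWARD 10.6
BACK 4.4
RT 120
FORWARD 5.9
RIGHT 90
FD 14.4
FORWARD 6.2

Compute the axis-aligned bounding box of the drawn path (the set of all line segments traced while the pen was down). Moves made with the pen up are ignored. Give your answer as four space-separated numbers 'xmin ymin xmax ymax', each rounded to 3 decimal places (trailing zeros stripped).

Answer: -10.09 -5.11 15.1 5.19

Derivation:
Executing turtle program step by step:
Start: pos=(0,0), heading=0, pen down
FD 4.5: (0,0) -> (4.5,0) [heading=0, draw]
FD 10.6: (4.5,0) -> (15.1,0) [heading=0, draw]
BK 4.4: (15.1,0) -> (10.7,0) [heading=0, draw]
RT 120: heading 0 -> 240
FD 5.9: (10.7,0) -> (7.75,-5.11) [heading=240, draw]
RT 90: heading 240 -> 150
FD 14.4: (7.75,-5.11) -> (-4.721,2.09) [heading=150, draw]
FD 6.2: (-4.721,2.09) -> (-10.09,5.19) [heading=150, draw]
Final: pos=(-10.09,5.19), heading=150, 6 segment(s) drawn

Segment endpoints: x in {-10.09, -4.721, 0, 4.5, 7.75, 10.7, 15.1}, y in {-5.11, 0, 2.09, 5.19}
xmin=-10.09, ymin=-5.11, xmax=15.1, ymax=5.19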